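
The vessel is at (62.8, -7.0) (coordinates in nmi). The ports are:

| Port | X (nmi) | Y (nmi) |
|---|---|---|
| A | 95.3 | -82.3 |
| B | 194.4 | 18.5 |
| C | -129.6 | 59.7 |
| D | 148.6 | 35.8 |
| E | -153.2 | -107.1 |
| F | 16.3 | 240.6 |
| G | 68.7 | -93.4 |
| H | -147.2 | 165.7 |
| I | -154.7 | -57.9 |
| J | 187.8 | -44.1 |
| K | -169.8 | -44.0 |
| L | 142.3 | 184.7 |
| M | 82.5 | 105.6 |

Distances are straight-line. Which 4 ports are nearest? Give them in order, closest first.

Distances from (62.8, -7.0):
A: √((32.5)² + (-75.3)²) = √(1056.250 + 5670.090) = 82.0 nmi
B: √((131.6)² + (25.5)²) = √(17318.560 + 650.250) = 134.0 nmi
C: √((-192.4)² + (66.7)²) = √(37017.760 + 4448.890) = 203.6 nmi
D: √((85.8)² + (42.8)²) = √(7361.640 + 1831.840) = 95.9 nmi
E: √((-216.0)² + (-100.1)²) = √(46656.000 + 10020.010) = 238.1 nmi
F: √((-46.5)² + (247.6)²) = √(2162.250 + 61305.760) = 251.9 nmi
G: √((5.9)² + (-86.4)²) = √(34.810 + 7464.960) = 86.6 nmi
H: √((-210.0)² + (172.7)²) = √(44100.000 + 29825.290) = 271.9 nmi
I: √((-217.5)² + (-50.9)²) = √(47306.250 + 2590.810) = 223.4 nmi
J: √((125.0)² + (-37.1)²) = √(15625.000 + 1376.410) = 130.4 nmi
K: √((-232.6)² + (-37.0)²) = √(54102.760 + 1369.000) = 235.5 nmi
L: √((79.5)² + (191.7)²) = √(6320.250 + 36748.890) = 207.5 nmi
M: √((19.7)² + (112.6)²) = √(388.090 + 12678.760) = 114.3 nmi
Sorted: A (82.0 nmi) < G (86.6 nmi) < D (95.9 nmi) < M (114.3 nmi) < J (130.4 nmi) < B (134.0 nmi) < …

A, G, D, M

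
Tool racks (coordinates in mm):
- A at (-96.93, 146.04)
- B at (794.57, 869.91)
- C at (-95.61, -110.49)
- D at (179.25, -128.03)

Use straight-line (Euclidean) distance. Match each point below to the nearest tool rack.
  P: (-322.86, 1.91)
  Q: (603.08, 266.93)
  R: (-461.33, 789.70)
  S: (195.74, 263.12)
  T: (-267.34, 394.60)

P at (-322.86, 1.91):
  A: √((225.93)² + (144.13)²) = √(51044.3649 + 20773.4569) = 267.99 mm
  B: √((1117.43)² + (868.00)²) = √(1248649.8049 + 753424.0000) = 1414.95 mm
  C: √((227.25)² + (-112.40)²) = √(51642.5625 + 12633.7600) = 253.53 mm
  D: √((502.11)² + (-129.94)²) = √(252114.4521 + 16884.4036) = 518.65 mm
  → nearest: C (253.53 mm)
Q at (603.08, 266.93):
  A: √((-700.01)² + (-120.89)²) = √(490014.0001 + 14614.3921) = 710.37 mm
  B: √((191.49)² + (602.98)²) = √(36668.4201 + 363584.8804) = 632.66 mm
  C: √((-698.69)² + (-377.42)²) = √(488167.7161 + 142445.8564) = 794.11 mm
  D: √((-423.83)² + (-394.96)²) = √(179631.8689 + 155993.4016) = 579.33 mm
  → nearest: D (579.33 mm)
R at (-461.33, 789.70):
  A: √((364.40)² + (-643.66)²) = √(132787.3600 + 414298.1956) = 739.65 mm
  B: √((1255.90)² + (80.21)²) = √(1577284.8100 + 6433.6441) = 1258.46 mm
  C: √((365.72)² + (-900.19)²) = √(133751.1184 + 810342.0361) = 971.64 mm
  D: √((640.58)² + (-917.73)²) = √(410342.7364 + 842228.3529) = 1119.18 mm
  → nearest: A (739.65 mm)
S at (195.74, 263.12):
  A: √((-292.67)² + (-117.08)²) = √(85655.7289 + 13707.7264) = 315.22 mm
  B: √((598.83)² + (606.79)²) = √(358597.3689 + 368194.1041) = 852.52 mm
  C: √((-291.35)² + (-373.61)²) = √(84884.8225 + 139584.4321) = 473.78 mm
  D: √((-16.49)² + (-391.15)²) = √(271.9201 + 152998.3225) = 391.50 mm
  → nearest: A (315.22 mm)
T at (-267.34, 394.60):
  A: √((170.41)² + (-248.56)²) = √(29039.5681 + 61782.0736) = 301.37 mm
  B: √((1061.91)² + (475.31)²) = √(1127652.8481 + 225919.5961) = 1163.43 mm
  C: √((171.73)² + (-505.09)²) = √(29491.1929 + 255115.9081) = 533.49 mm
  D: √((446.59)² + (-522.63)²) = √(199442.6281 + 273142.1169) = 687.45 mm
  → nearest: A (301.37 mm)

P→C; Q→D; R→A; S→A; T→A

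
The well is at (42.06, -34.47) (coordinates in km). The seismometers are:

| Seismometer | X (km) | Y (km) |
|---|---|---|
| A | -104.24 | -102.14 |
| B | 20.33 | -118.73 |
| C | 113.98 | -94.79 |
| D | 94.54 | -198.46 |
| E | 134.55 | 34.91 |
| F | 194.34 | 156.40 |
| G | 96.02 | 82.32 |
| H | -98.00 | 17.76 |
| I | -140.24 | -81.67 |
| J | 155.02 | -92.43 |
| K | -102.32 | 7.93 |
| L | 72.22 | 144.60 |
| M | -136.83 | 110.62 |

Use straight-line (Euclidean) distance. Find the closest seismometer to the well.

Distances from (42.06, -34.47):
A: 161.19 km
B: 87.02 km
C: 93.87 km
D: 172.18 km
E: 115.62 km
F: 244.17 km
G: 128.65 km
H: 149.48 km
I: 188.31 km
J: 126.96 km
K: 150.48 km
L: 181.59 km
M: 230.33 km
Minimum: B at 87.02 km.

B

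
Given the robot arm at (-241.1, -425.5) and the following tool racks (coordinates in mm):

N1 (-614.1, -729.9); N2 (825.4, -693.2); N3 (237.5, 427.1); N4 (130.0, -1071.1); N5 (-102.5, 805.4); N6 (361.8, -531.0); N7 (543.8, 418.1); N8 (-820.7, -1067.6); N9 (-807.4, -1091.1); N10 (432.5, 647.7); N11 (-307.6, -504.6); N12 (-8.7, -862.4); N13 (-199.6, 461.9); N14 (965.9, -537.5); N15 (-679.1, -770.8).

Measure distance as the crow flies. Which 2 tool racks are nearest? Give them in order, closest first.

N11, N1

Distances from (-241.1, -425.5):
N1: 481.4 mm
N2: 1099.6 mm
N3: 977.7 mm
N4: 744.7 mm
N5: 1238.7 mm
N6: 612.1 mm
N7: 1152.3 mm
N8: 865.0 mm
N9: 873.9 mm
N10: 1267.1 mm
N11: 103.3 mm
N12: 494.9 mm
N13: 888.4 mm
N14: 1212.2 mm
N15: 557.7 mm
Sorted: N11 (103.3 mm) < N1 (481.4 mm) < N12 (494.9 mm) < N15 (557.7 mm) < …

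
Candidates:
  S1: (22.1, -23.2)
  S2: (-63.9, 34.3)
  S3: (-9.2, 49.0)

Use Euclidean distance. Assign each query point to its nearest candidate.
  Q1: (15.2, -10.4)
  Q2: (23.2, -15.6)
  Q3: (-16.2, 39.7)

Q1 at (15.2, -10.4):
  S1: √((6.9)² + (-12.8)²) = √(47.610 + 163.840) = 14.5
  S2: √((-79.1)² + (44.7)²) = √(6256.810 + 1998.090) = 90.9
  S3: √((-24.4)² + (59.4)²) = √(595.360 + 3528.360) = 64.2
  → nearest: S1 (14.5)
Q2 at (23.2, -15.6):
  S1: √((-1.1)² + (-7.6)²) = √(1.210 + 57.760) = 7.7
  S2: √((-87.1)² + (49.9)²) = √(7586.410 + 2490.010) = 100.4
  S3: √((-32.4)² + (64.6)²) = √(1049.760 + 4173.160) = 72.3
  → nearest: S1 (7.7)
Q3 at (-16.2, 39.7):
  S1: √((38.3)² + (-62.9)²) = √(1466.890 + 3956.410) = 73.6
  S2: √((-47.7)² + (-5.4)²) = √(2275.290 + 29.160) = 48.0
  S3: √((7.0)² + (9.3)²) = √(49.000 + 86.490) = 11.6
  → nearest: S3 (11.6)

Q1→S1; Q2→S1; Q3→S3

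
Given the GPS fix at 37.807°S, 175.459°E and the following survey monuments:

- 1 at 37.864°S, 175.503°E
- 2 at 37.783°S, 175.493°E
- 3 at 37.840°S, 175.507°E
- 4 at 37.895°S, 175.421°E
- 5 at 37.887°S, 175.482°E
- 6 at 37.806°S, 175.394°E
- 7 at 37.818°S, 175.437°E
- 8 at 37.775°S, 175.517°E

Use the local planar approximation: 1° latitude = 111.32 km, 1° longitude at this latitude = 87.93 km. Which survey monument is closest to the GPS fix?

Distances from 37.807°S, 175.459°E:
1: √((-0.057·111.32)² + (0.044·87.93)²) = √(40.26207 + 14.96854) = 7.432 km
2: √((0.024·111.32)² + (0.034·87.93)²) = √(7.13787 + 8.93783) = 4.009 km
3: √((-0.033·111.32)² + (0.048·87.93)²) = √(13.49504 + 17.81380) = 5.595 km
4: √((-0.088·111.32)² + (-0.038·87.93)²) = √(95.96475 + 11.16455) = 10.350 km
5: √((-0.080·111.32)² + (0.023·87.93)²) = √(79.30971 + 4.09006) = 9.132 km
6: √((0.001·111.32)² + (-0.065·87.93)²) = √(0.01239 + 32.66637) = 5.717 km
7: √((-0.011·111.32)² + (-0.022·87.93)²) = √(1.49945 + 3.74214) = 2.289 km
8: √((0.032·111.32)² + (0.058·87.93)²) = √(12.68955 + 26.00939) = 6.221 km
Minimum: 7 at 2.289 km.

7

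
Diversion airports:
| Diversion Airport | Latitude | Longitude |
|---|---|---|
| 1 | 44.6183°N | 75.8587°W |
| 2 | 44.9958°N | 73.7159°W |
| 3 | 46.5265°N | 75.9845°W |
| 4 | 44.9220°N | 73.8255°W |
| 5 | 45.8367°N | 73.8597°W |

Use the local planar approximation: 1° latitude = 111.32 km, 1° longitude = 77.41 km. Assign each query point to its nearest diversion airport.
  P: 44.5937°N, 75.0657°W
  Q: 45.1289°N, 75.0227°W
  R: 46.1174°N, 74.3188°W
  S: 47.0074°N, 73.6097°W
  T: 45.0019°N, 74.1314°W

P→1; Q→1; R→5; S→5; T→4

P at 44.5937°N, 75.0657°W:
  1: 61.4472 km
  2: 113.6722 km
  3: 226.6102 km
  4: 102.7248 km
  5: 166.9188 km
  → nearest: 1 (61.4472 km)
Q at 45.1289°N, 75.0227°W:
  1: 86.1324 km
  2: 102.2387 km
  3: 172.4779 km
  4: 95.4944 km
  5: 119.6379 km
  → nearest: 1 (86.1324 km)
R at 46.1174°N, 74.3188°W:
  1: 205.0814 km
  2: 133.2940 km
  3: 136.7479 km
  4: 138.4425 km
  5: 47.3225 km
  → nearest: 5 (47.3225 km)
S at 47.0074°N, 73.6097°W:
  1: 317.8694 km
  2: 224.0822 km
  3: 191.4694 km
  4: 232.7470 km
  5: 131.7514 km
  → nearest: 5 (131.7514 km)
T at 45.0019°N, 74.1314°W:
  1: 140.3636 km
  2: 32.1710 km
  3: 222.2202 km
  4: 25.2951 km
  5: 95.2803 km
  → nearest: 4 (25.2951 km)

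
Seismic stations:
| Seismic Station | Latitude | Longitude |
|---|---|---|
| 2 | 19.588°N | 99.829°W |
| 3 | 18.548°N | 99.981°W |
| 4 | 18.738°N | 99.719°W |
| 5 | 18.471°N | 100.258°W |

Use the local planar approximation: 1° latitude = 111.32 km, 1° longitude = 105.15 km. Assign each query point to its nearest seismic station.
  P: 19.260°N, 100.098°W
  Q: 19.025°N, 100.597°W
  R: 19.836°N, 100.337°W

P→2; Q→5; R→2

P at 19.260°N, 100.098°W:
  2: 46.187 km
  3: 80.209 km
  4: 70.462 km
  5: 89.428 km
  → nearest: 2 (46.187 km)
Q at 19.025°N, 100.597°W:
  2: 102.222 km
  3: 83.756 km
  4: 97.694 km
  5: 71.232 km
  → nearest: 5 (71.232 km)
R at 19.836°N, 100.337°W:
  2: 60.129 km
  3: 148.186 km
  4: 138.430 km
  5: 152.179 km
  → nearest: 2 (60.129 km)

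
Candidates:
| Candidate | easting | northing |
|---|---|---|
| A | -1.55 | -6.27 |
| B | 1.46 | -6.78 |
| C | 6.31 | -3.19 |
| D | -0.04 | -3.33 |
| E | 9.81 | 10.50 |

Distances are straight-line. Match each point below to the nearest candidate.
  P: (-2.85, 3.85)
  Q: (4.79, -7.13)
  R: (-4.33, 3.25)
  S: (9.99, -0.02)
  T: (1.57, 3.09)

P→D; Q→B; R→D; S→C; T→D

P at (-2.85, 3.85):
  A: √((1.30)² + (-10.12)²) = √(1.69000 + 102.41440) = 10.203
  B: √((4.31)² + (-10.63)²) = √(18.57610 + 112.99690) = 11.471
  C: √((9.16)² + (-7.04)²) = √(83.90560 + 49.56160) = 11.553
  D: √((2.81)² + (-7.18)²) = √(7.89610 + 51.55240) = 7.710
  E: √((12.66)² + (6.65)²) = √(160.27560 + 44.22250) = 14.300
  → nearest: D (7.710)
Q at (4.79, -7.13):
  A: √((-6.34)² + (0.86)²) = √(40.19560 + 0.73960) = 6.398
  B: √((-3.33)² + (0.35)²) = √(11.08890 + 0.12250) = 3.348
  C: √((1.52)² + (3.94)²) = √(2.31040 + 15.52360) = 4.223
  D: √((-4.83)² + (3.80)²) = √(23.32890 + 14.44000) = 6.146
  E: √((5.02)² + (17.63)²) = √(25.20040 + 310.81690) = 18.331
  → nearest: B (3.348)
R at (-4.33, 3.25):
  A: √((2.78)² + (-9.52)²) = √(7.72840 + 90.63040) = 9.918
  B: √((5.79)² + (-10.03)²) = √(33.52410 + 100.60090) = 11.581
  C: √((10.64)² + (-6.44)²) = √(113.20960 + 41.47360) = 12.437
  D: √((4.29)² + (-6.58)²) = √(18.40410 + 43.29640) = 7.855
  E: √((14.14)² + (7.25)²) = √(199.93960 + 52.56250) = 15.890
  → nearest: D (7.855)
S at (9.99, -0.02):
  A: √((-11.54)² + (-6.25)²) = √(133.17160 + 39.06250) = 13.124
  B: √((-8.53)² + (-6.76)²) = √(72.76090 + 45.69760) = 10.884
  C: √((-3.68)² + (-3.17)²) = √(13.54240 + 10.04890) = 4.857
  D: √((-10.03)² + (-3.31)²) = √(100.60090 + 10.95610) = 10.562
  E: √((-0.18)² + (10.52)²) = √(0.03240 + 110.67040) = 10.522
  → nearest: C (4.857)
T at (1.57, 3.09):
  A: √((-3.12)² + (-9.36)²) = √(9.73440 + 87.60960) = 9.866
  B: √((-0.11)² + (-9.87)²) = √(0.01210 + 97.41690) = 9.871
  C: √((4.74)² + (-6.28)²) = √(22.46760 + 39.43840) = 7.868
  D: √((-1.61)² + (-6.42)²) = √(2.59210 + 41.21640) = 6.619
  E: √((8.24)² + (7.41)²) = √(67.89760 + 54.90810) = 11.082
  → nearest: D (6.619)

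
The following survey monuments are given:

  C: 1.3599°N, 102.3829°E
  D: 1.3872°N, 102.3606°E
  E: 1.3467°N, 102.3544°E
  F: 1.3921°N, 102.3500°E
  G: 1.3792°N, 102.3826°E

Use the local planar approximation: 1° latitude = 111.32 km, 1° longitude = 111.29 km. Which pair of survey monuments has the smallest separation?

Pairwise distances:
D–F: √((0.0049·111.32)² + (-0.0106·111.29)²) = √(0.297535 + 1.391631) = 1.2997 km
C–G: √((0.0193·111.32)² + (-0.0003·111.29)²) = √(4.615949 + 0.001115) = 2.1487 km
D–G: √((-0.0080·111.32)² + (0.0220·111.29)²) = √(0.793097 + 5.994565) = 2.6053 km
C–E: √((-0.0132·111.32)² + (-0.0285·111.29)²) = √(2.159207 + 10.060093) = 3.4956 km
F–G: √((-0.0129·111.32)² + (0.0326·111.29)²) = √(2.062176 + 13.162776) = 3.9019 km
C–D: √((0.0273·111.32)² + (-0.0223·111.29)²) = √(9.235740 + 6.159167) = 3.9236 km
D–E: √((-0.0405·111.32)² + (-0.0062·111.29)²) = √(20.326212 + 0.476097) = 4.5610 km
E–G: √((0.0325·111.32)² + (0.0282·111.29)²) = √(13.089200 + 9.849416) = 4.7894 km
E–F: √((0.0454·111.32)² + (-0.0044·111.29)²) = √(25.542188 + 0.239783) = 5.0776 km
C–F: √((0.0322·111.32)² + (-0.0329·111.29)²) = √(12.848669 + 13.406150) = 5.1239 km
Closest pair: D–F at 1.2997 km.

D and F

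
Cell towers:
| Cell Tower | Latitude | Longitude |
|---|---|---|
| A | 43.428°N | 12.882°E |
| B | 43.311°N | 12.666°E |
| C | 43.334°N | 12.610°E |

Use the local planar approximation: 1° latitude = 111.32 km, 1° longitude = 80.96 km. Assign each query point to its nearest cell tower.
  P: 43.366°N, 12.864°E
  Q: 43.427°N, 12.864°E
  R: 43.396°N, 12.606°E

P→A; Q→A; R→C

P at 43.366°N, 12.864°E:
  A: √((0.062·111.32)² + (0.018·80.96)²) = √(47.63540 + 2.12366) = 7.054 km
  B: √((-0.055·111.32)² + (-0.198·80.96)²) = √(37.48623 + 256.96346) = 17.160 km
  C: √((-0.032·111.32)² + (-0.254·80.96)²) = √(12.68955 + 422.87152) = 20.870 km
  → nearest: A (7.054 km)
Q at 43.427°N, 12.864°E:
  A: √((0.001·111.32)² + (0.018·80.96)²) = √(0.01239 + 2.12366) = 1.462 km
  B: √((-0.116·111.32)² + (-0.198·80.96)²) = √(166.74867 + 256.96346) = 20.584 km
  C: √((-0.093·111.32)² + (-0.254·80.96)²) = √(107.17964 + 422.87152) = 23.023 km
  → nearest: A (1.462 km)
R at 43.396°N, 12.606°E:
  A: √((0.032·111.32)² + (0.276·80.96)²) = √(12.68955 + 499.29724) = 22.627 km
  B: √((-0.085·111.32)² + (0.060·80.96)²) = √(89.53323 + 23.59628) = 10.636 km
  C: √((-0.062·111.32)² + (0.004·80.96)²) = √(47.63540 + 0.10487) = 6.909 km
  → nearest: C (6.909 km)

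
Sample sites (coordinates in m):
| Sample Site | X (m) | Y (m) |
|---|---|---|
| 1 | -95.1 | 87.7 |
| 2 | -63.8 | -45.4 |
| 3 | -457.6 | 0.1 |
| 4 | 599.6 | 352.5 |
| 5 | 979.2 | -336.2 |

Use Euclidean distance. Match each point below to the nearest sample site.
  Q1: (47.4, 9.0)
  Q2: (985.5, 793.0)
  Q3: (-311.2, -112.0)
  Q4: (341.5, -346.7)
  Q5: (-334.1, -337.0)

Q1→2; Q2→4; Q3→3; Q4→2; Q5→3

Q1 at (47.4, 9.0):
  1: 162.8 m
  2: 123.8 m
  3: 505.1 m
  4: 650.3 m
  5: 993.7 m
  → nearest: 2 (123.8 m)
Q2 at (985.5, 793.0):
  1: 1290.4 m
  2: 1343.1 m
  3: 1646.6 m
  4: 585.6 m
  5: 1129.2 m
  → nearest: 4 (585.6 m)
Q3 at (-311.2, -112.0):
  1: 294.2 m
  2: 256.2 m
  3: 184.4 m
  4: 1022.4 m
  5: 1309.7 m
  → nearest: 3 (184.4 m)
Q4 at (341.5, -346.7):
  1: 615.9 m
  2: 505.0 m
  3: 871.1 m
  4: 745.3 m
  5: 637.8 m
  → nearest: 2 (505.0 m)
Q5 at (-334.1, -337.0):
  1: 487.3 m
  2: 397.6 m
  3: 359.0 m
  4: 1160.7 m
  5: 1313.3 m
  → nearest: 3 (359.0 m)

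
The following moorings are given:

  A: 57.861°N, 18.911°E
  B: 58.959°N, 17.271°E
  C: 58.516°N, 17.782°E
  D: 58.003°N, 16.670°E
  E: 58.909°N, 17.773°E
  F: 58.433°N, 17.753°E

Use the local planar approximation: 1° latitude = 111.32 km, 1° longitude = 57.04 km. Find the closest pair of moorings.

C and F

Pairwise distances:
A–B: 153.918 km
A–C: 97.281 km
A–D: 128.800 km
A–E: 133.506 km
A–F: 91.746 km
B–C: 57.285 km
B–D: 111.807 km
B–E: 29.170 km
B–F: 64.688 km
C–D: 85.349 km
C–E: 43.752 km
C–F: 9.386 km
D–E: 118.871 km
D–F: 78.150 km
E–F: 53.001 km
Closest pair: C–F at 9.386 km.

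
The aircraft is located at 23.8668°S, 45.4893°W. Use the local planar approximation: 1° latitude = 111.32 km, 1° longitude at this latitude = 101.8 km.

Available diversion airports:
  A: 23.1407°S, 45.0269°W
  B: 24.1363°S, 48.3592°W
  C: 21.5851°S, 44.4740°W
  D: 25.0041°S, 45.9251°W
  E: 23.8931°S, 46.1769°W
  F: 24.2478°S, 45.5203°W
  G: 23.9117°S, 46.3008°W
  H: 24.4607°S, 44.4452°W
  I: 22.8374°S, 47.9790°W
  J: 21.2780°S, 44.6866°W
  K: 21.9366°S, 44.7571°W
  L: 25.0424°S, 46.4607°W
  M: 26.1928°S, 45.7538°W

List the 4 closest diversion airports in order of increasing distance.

Distances from 23.8668°S, 45.4893°W:
A: √((0.7261·111.32)² + (0.4624·101.8)²) = √(6533.400311 + 2215.803310) = 93.5372 km
B: √((-0.2695·111.32)² + (-2.8699·101.8)²) = √(900.044401 + 85355.023160) = 293.6921 km
C: √((2.2817·111.32)² + (1.0153·101.8)²) = √(64515.412753 + 10682.781075) = 274.2229 km
D: √((-1.1373·111.32)² + (-0.4358·101.8)²) = √(16028.632573 + 1968.203537) = 134.1523 km
E: √((-0.0263·111.32)² + (-0.6876·101.8)²) = √(8.571521 + 4899.675205) = 70.0589 km
F: √((-0.3810·111.32)² + (-0.0310·101.8)²) = √(1798.855783 + 9.959074) = 42.5302 km
G: √((-0.0449·111.32)² + (-0.8115·101.8)²) = √(24.982683 + 6824.527754) = 82.7618 km
H: √((-0.5939·111.32)² + (1.0441·101.8)²) = √(4370.921893 + 11297.432301) = 125.1733 km
I: √((1.0294·111.32)² + (-2.4897·101.8)²) = √(13131.511645 + 64237.642576) = 278.1531 km
J: √((2.5888·111.32)² + (0.8027·101.8)²) = √(83050.718721 + 6677.318345) = 299.5464 km
K: √((1.9302·111.32)² + (0.7322·101.8)²) = √(46169.058455 + 5555.907481) = 227.4312 km
L: √((-1.1756·111.32)² + (-0.9714·101.8)²) = √(17126.378983 + 9778.939388) = 164.0284 km
M: √((-2.3260·111.32)² + (-0.2645·101.8)²) = √(67044.910615 + 725.014861) = 260.3266 km
Sorted: F (42.5302 km) < E (70.0589 km) < G (82.7618 km) < A (93.5372 km) < H (125.1733 km) < D (134.1523 km) < …

F, E, G, A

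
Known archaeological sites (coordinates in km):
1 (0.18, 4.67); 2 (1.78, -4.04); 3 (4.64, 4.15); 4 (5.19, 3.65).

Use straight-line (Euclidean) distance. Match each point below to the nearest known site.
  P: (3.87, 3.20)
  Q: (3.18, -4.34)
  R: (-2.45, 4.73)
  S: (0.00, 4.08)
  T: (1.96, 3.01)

P at (3.87, 3.20):
  1: 3.97 km
  2: 7.54 km
  3: 1.22 km
  4: 1.39 km
  → nearest: 3 (1.22 km)
Q at (3.18, -4.34):
  1: 9.50 km
  2: 1.43 km
  3: 8.61 km
  4: 8.24 km
  → nearest: 2 (1.43 km)
R at (-2.45, 4.73):
  1: 2.63 km
  2: 9.74 km
  3: 7.11 km
  4: 7.72 km
  → nearest: 1 (2.63 km)
S at (0.00, 4.08):
  1: 0.62 km
  2: 8.31 km
  3: 4.64 km
  4: 5.21 km
  → nearest: 1 (0.62 km)
T at (1.96, 3.01):
  1: 2.43 km
  2: 7.05 km
  3: 2.91 km
  4: 3.29 km
  → nearest: 1 (2.43 km)

P→3; Q→2; R→1; S→1; T→1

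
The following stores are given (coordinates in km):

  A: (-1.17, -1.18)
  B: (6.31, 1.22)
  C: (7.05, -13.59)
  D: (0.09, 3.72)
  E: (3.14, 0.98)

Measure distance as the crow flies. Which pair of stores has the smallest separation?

Pairwise distances:
A–B: 7.86 km
A–C: 14.89 km
A–D: 5.06 km
A–E: 4.82 km
B–C: 14.83 km
B–D: 6.70 km
B–E: 3.18 km
C–D: 18.66 km
C–E: 15.09 km
D–E: 4.10 km
Closest pair: B–E at 3.18 km.

B and E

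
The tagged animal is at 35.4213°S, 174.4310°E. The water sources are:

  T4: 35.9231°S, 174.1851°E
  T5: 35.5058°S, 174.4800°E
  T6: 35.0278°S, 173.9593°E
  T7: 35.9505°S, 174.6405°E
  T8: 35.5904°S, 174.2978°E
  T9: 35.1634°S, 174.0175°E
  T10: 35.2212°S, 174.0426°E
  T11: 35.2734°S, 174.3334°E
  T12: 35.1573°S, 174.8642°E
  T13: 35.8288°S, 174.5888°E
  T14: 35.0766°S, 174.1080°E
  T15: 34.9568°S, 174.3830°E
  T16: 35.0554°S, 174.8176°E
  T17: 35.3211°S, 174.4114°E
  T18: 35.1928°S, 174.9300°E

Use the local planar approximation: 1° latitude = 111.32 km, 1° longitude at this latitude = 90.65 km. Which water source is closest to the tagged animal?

Distances from 35.4213°S, 174.4310°E:
T4: √((-0.5018·111.32)² + (-0.2459·90.65)²) = √(3120.381607 + 496.881325) = 60.1437 km
T5: √((-0.0845·111.32)² + (0.0490·90.65)²) = √(88.482995 + 19.730031) = 10.4025 km
T6: √((0.3935·111.32)² + (-0.4717·90.65)²) = √(1918.827212 + 1828.383820) = 61.2145 km
T7: √((-0.5292·111.32)² + (0.2095·90.65)²) = √(3470.452194 + 360.664728) = 61.8960 km
T8: √((-0.1691·111.32)² + (-0.1332·90.65)²) = √(354.350957 + 145.795482) = 22.3640 km
T9: √((0.2579·111.32)² + (-0.4135·90.65)²) = √(824.231256 + 1405.033388) = 47.2151 km
T10: √((0.2001·111.32)² + (-0.3884·90.65)²) = √(496.181506 + 1239.635656) = 41.6631 km
T11: √((0.1479·111.32)² + (-0.0976·90.65)²) = √(271.070804 + 78.277195) = 18.6909 km
T12: √((0.2640·111.32)² + (0.4332·90.65)²) = √(863.682757 + 1542.099913) = 49.0488 km
T13: √((-0.4075·111.32)² + (0.1578·90.65)²) = √(2057.792696 + 204.620723) = 47.5648 km
T14: √((0.3447·111.32)² + (-0.3230·90.65)²) = √(1472.410691 + 857.315472) = 48.2672 km
T15: √((0.4645·111.32)² + (-0.0480·90.65)²) = √(2673.731742 + 18.932941) = 51.8909 km
T16: √((0.3659·111.32)² + (0.3866·90.65)²) = √(1659.094846 + 1228.172351) = 53.7333 km
T17: √((0.1002·111.32)² + (-0.0196·90.65)²) = √(124.417605 + 3.156805) = 11.2949 km
T18: √((0.2285·111.32)² + (0.4990·90.65)²) = √(647.021637 + 2046.146420) = 51.8957 km
Minimum: T5 at 10.4025 km.

T5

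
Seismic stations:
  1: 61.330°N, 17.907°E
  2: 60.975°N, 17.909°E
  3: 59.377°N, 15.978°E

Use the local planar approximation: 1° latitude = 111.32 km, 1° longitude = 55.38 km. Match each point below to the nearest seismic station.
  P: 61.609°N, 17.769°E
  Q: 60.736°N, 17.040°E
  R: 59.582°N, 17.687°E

P→1; Q→2; R→3

P at 61.609°N, 17.769°E:
  1: 31.985 km
  2: 71.001 km
  3: 267.532 km
  → nearest: 1 (31.985 km)
Q at 60.736°N, 17.040°E:
  1: 81.718 km
  2: 54.990 km
  3: 162.314 km
  → nearest: 2 (54.990 km)
R at 59.582°N, 17.687°E:
  1: 194.968 km
  2: 155.555 km
  3: 97.357 km
  → nearest: 3 (97.357 km)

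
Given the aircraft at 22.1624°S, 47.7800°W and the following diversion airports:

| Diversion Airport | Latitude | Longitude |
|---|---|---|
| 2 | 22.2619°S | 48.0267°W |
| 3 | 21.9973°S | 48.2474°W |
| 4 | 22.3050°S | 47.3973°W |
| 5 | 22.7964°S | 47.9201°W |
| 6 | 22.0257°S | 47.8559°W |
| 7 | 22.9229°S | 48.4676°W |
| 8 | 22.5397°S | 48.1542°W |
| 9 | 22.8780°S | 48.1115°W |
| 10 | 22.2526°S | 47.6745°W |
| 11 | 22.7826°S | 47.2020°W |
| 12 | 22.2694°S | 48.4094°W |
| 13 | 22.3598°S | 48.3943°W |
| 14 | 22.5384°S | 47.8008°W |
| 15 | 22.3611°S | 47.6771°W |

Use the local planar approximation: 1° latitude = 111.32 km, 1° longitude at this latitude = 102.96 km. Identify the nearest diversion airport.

Distances from 22.1624°S, 47.7800°W:
2: √((-0.0995·111.32)² + (-0.2467·102.96)²) = √(122.685308 + 645.171786) = 27.7102 km
3: √((0.1651·111.32)² + (-0.4674·102.96)²) = √(337.785141 + 2315.871637) = 51.5137 km
4: √((-0.1426·111.32)² + (0.3827·102.96)²) = √(251.991242 + 1552.580017) = 42.4802 km
5: √((-0.6340·111.32)² + (-0.1401·102.96)²) = √(4981.095991 + 208.071855) = 72.0359 km
6: √((0.1367·111.32)² + (-0.0759·102.96)²) = √(231.570602 + 61.068973) = 17.1067 km
7: √((-0.7605·111.32)² + (-0.6876·102.96)²) = √(7167.122576 + 5011.973936) = 110.3589 km
8: √((-0.3773·111.32)² + (-0.3742·102.96)²) = √(1764.087025 + 1484.378428) = 56.9953 km
9: √((-0.7156·111.32)² + (-0.3315·102.96)²) = √(6345.809918 + 1164.941544) = 86.6646 km
10: √((-0.0902·111.32)² + (0.1055·102.96)²) = √(100.822966 + 117.989127) = 14.7923 km
11: √((-0.6202·111.32)² + (0.5780·102.96)²) = √(4766.613286 + 3541.544838) = 91.1491 km
12: √((-0.1070·111.32)² + (-0.6294·102.96)²) = √(141.877638 + 4199.431920) = 65.8886 km
13: √((-0.1974·111.32)² + (-0.6143·102.96)²) = √(482.881639 + 4000.350995) = 66.9569 km
14: √((-0.3760·111.32)² + (-0.0208·102.96)²) = √(1751.951524 + 4.586313) = 41.9111 km
15: √((-0.1987·111.32)² + (0.1029·102.96)²) = √(489.262725 + 112.245210) = 24.5257 km
Minimum: 10 at 14.7923 km.

10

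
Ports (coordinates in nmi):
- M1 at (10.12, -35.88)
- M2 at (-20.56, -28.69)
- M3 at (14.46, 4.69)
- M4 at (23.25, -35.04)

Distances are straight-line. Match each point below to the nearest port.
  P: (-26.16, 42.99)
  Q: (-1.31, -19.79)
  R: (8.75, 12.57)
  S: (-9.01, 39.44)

P at (-26.16, 42.99):
  M1: √((36.28)² + (-78.87)²) = √(1316.2384 + 6220.4769) = 86.81 nmi
  M2: √((5.60)² + (-71.68)²) = √(31.3600 + 5138.0224) = 71.90 nmi
  M3: √((40.62)² + (-38.30)²) = √(1649.9844 + 1466.8900) = 55.83 nmi
  M4: √((49.41)² + (-78.03)²) = √(2441.3481 + 6088.6809) = 92.36 nmi
  → nearest: M3 (55.83 nmi)
Q at (-1.31, -19.79):
  M1: √((11.43)² + (-16.09)²) = √(130.6449 + 258.8881) = 19.74 nmi
  M2: √((-19.25)² + (-8.90)²) = √(370.5625 + 79.2100) = 21.21 nmi
  M3: √((15.77)² + (24.48)²) = √(248.6929 + 599.2704) = 29.12 nmi
  M4: √((24.56)² + (-15.25)²) = √(603.1936 + 232.5625) = 28.91 nmi
  → nearest: M1 (19.74 nmi)
R at (8.75, 12.57):
  M1: √((1.37)² + (-48.45)²) = √(1.8769 + 2347.4025) = 48.47 nmi
  M2: √((-29.31)² + (-41.26)²) = √(859.0761 + 1702.3876) = 50.61 nmi
  M3: √((5.71)² + (-7.88)²) = √(32.6041 + 62.0944) = 9.73 nmi
  M4: √((14.50)² + (-47.61)²) = √(210.2500 + 2266.7121) = 49.77 nmi
  → nearest: M3 (9.73 nmi)
S at (-9.01, 39.44):
  M1: √((19.13)² + (-75.32)²) = √(365.9569 + 5673.1024) = 77.71 nmi
  M2: √((-11.55)² + (-68.13)²) = √(133.4025 + 4641.6969) = 69.10 nmi
  M3: √((23.47)² + (-34.75)²) = √(550.8409 + 1207.5625) = 41.93 nmi
  M4: √((32.26)² + (-74.48)²) = √(1040.7076 + 5547.2704) = 81.17 nmi
  → nearest: M3 (41.93 nmi)

P→M3; Q→M1; R→M3; S→M3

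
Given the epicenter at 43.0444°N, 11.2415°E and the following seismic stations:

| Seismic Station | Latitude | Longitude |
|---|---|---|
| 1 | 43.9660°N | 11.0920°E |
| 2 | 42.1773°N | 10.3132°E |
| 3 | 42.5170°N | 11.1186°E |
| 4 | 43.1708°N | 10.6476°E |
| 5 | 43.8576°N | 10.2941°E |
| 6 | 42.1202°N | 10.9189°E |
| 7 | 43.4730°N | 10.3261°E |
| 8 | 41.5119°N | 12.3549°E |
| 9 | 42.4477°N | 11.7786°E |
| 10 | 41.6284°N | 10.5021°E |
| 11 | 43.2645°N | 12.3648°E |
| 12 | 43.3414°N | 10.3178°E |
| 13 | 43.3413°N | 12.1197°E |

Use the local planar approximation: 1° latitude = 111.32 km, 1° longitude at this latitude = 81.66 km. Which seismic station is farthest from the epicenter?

Distances from 43.0444°N, 11.2415°E:
1: √((0.9216·111.32)² + (-0.1495·81.66)²) = √(10525.223518 + 149.039415) = 103.3163 km
2: √((-0.8671·111.32)² + (-0.9283·81.66)²) = √(9317.186050 + 5746.394690) = 122.7338 km
3: √((-0.5274·111.32)² + (-0.1229·81.66)²) = √(3446.883827 + 100.721577) = 59.5618 km
4: √((0.1264·111.32)² + (-0.5939·81.66)²) = √(197.988763 + 2352.043783) = 50.4978 km
5: √((0.8132·111.32)² + (-0.9474·81.66)²) = √(8194.852390 + 5985.294330) = 119.0804 km
6: √((-0.9242·111.32)² + (-0.3226·81.66)²) = √(10584.694401 + 693.980835) = 106.2011 km
7: √((0.4286·111.32)² + (-0.9154·81.66)²) = √(2276.411279 + 5587.796320) = 88.6804 km
8: √((-1.5325·111.32)² + (1.1134·81.66)²) = √(29103.643484 + 8266.490769) = 193.3136 km
9: √((-0.5967·111.32)² + (0.5371·81.66)²) = √(4412.233331 + 1923.663284) = 79.5983 km
10: √((-1.4160·111.32)² + (-0.7394·81.66)²) = √(24846.939472 + 3645.672427) = 168.7975 km
11: √((0.2201·111.32)² + (1.1233·81.66)²) = √(600.325070 + 8414.150368) = 94.9446 km
12: √((0.2970·111.32)² + (-0.9237·81.66)²) = √(1093.098489 + 5689.585635) = 82.3571 km
13: √((0.2969·111.32)² + (0.8782·81.66)²) = √(1092.362520 + 5142.870832) = 78.9635 km
Maximum: 8 at 193.3136 km.

8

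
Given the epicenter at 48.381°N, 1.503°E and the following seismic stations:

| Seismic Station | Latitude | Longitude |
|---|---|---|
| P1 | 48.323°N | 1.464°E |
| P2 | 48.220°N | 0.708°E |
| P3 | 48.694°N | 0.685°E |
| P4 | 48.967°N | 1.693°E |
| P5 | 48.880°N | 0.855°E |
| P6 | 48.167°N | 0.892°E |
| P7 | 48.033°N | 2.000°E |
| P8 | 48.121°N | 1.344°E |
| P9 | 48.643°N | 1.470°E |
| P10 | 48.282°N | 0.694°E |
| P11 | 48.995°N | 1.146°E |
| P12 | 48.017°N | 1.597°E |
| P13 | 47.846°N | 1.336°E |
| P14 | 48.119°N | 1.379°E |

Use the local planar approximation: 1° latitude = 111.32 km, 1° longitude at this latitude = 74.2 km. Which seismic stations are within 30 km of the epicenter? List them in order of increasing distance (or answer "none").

Distances from 48.381°N, 1.503°E:
P1: 7.075 km
P2: 61.652 km
P3: 69.986 km
P4: 66.740 km
P5: 73.468 km
P6: 51.214 km
P7: 53.485 km
P8: 31.255 km
P9: 29.268 km
P10: 61.031 km
P11: 73.304 km
P12: 41.116 km
P13: 60.832 km
P14: 30.583 km
Threshold 30 km: P1 (7.075 km), P9 (29.268 km) are within range.

P1, P9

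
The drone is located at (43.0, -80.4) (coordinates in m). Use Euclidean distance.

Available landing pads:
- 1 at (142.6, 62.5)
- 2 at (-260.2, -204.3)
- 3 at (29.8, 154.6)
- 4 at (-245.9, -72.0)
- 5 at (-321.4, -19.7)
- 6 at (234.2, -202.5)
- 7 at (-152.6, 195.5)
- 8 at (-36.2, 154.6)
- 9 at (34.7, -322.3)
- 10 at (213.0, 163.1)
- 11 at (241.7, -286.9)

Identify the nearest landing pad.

1

Distances from (43.0, -80.4):
1: 174.2 m
2: 327.5 m
3: 235.4 m
4: 289.0 m
5: 369.4 m
6: 226.9 m
7: 338.2 m
8: 248.0 m
9: 242.0 m
10: 297.0 m
11: 286.6 m
Minimum: 1 at 174.2 m.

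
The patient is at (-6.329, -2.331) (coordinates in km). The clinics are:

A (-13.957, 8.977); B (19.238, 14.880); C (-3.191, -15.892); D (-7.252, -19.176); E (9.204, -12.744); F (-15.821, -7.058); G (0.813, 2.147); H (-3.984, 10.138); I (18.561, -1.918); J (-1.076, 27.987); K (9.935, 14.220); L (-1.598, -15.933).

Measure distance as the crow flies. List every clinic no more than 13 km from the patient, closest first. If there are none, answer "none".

Distances from (-6.329, -2.331):
A: √((-7.628)² + (11.308)²) = √(58.18638 + 127.87086) = 13.640 km
B: √((25.567)² + (17.211)²) = √(653.67149 + 296.21852) = 30.820 km
C: √((3.138)² + (-13.561)²) = √(9.84704 + 183.90072) = 13.919 km
D: √((-0.923)² + (-16.845)²) = √(0.85193 + 283.75402) = 16.870 km
E: √((15.533)² + (-10.413)²) = √(241.27409 + 108.43057) = 18.700 km
F: √((-9.492)² + (-4.727)²) = √(90.09806 + 22.34453) = 10.604 km
G: √((7.142)² + (4.478)²) = √(51.00816 + 20.05248) = 8.430 km
H: √((2.345)² + (12.469)²) = √(5.49902 + 155.47596) = 12.688 km
I: √((24.890)² + (0.413)²) = √(619.51210 + 0.17057) = 24.893 km
J: √((5.253)² + (30.318)²) = √(27.59401 + 919.18112) = 30.770 km
K: √((16.264)² + (16.551)²) = √(264.51770 + 273.93560) = 23.205 km
L: √((4.731)² + (-13.602)²) = √(22.38236 + 185.01440) = 14.401 km
Threshold 13 km: G (8.430 km), F (10.604 km), H (12.688 km) are within range.

G, F, H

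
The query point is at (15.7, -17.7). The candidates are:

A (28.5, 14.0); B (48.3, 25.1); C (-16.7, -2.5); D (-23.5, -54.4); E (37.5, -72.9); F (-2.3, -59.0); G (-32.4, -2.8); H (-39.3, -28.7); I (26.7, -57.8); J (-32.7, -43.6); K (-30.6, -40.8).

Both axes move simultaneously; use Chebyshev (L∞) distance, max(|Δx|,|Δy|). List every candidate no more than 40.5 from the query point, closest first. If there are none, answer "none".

Distances from (15.7, -17.7):
A: 31.7
B: 42.8
C: 32.4
D: 39.2
E: 55.2
F: 41.3
G: 48.1
H: 55.0
I: 40.1
J: 48.4
K: 46.3
Threshold 40.5: A (31.7), C (32.4), D (39.2), I (40.1) are within range.

A, C, D, I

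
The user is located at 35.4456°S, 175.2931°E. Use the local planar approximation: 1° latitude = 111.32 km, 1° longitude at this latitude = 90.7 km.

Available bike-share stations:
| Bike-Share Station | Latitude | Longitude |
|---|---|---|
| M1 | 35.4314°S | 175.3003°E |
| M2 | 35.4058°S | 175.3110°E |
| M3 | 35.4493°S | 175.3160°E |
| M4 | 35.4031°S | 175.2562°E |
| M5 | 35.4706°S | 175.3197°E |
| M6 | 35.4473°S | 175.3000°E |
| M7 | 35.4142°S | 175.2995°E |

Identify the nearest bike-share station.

Distances from 35.4456°S, 175.2931°E:
M1: √((0.0142·111.32)² + (0.0072·90.7)²) = √(2.498752 + 0.426461) = 1.7103 km
M2: √((0.0398·111.32)² + (0.0179·90.7)²) = √(19.629649 + 2.635850) = 4.7186 km
M3: √((-0.0037·111.32)² + (0.0229·90.7)²) = √(0.169648 + 4.314054) = 2.1175 km
M4: √((0.0425·111.32)² + (-0.0369·90.7)²) = √(22.383307 + 11.201271) = 5.7952 km
M5: √((-0.0250·111.32)² + (0.0266·90.7)²) = √(7.745089 + 5.820735) = 3.6832 km
M6: √((-0.0017·111.32)² + (0.0069·90.7)²) = √(0.035813 + 0.391663) = 0.6538 km
M7: √((0.0314·111.32)² + (0.0064·90.7)²) = √(12.218157 + 0.336957) = 3.5433 km
Minimum: M6 at 0.6538 km.

M6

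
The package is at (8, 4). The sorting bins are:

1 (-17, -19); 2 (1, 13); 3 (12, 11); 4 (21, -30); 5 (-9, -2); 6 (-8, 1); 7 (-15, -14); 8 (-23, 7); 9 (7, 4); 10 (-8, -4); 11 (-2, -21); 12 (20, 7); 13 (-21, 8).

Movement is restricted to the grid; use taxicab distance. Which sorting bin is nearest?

Distances from (8, 4):
1: 48
2: 16
3: 11
4: 47
5: 23
6: 19
7: 41
8: 34
9: 1
10: 24
11: 35
12: 15
13: 33
Minimum: 9 at 1.

9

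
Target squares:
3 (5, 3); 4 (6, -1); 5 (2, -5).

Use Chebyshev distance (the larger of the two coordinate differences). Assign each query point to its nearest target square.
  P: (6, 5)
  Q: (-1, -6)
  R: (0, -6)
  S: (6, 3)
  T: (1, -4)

P→3; Q→5; R→5; S→3; T→5

P at (6, 5):
  3: max(|-1|, |-2|) = 2
  4: max(|0|, |-6|) = 6
  5: max(|-4|, |-10|) = 10
  → nearest: 3 (2)
Q at (-1, -6):
  3: max(|6|, |9|) = 9
  4: max(|7|, |5|) = 7
  5: max(|3|, |1|) = 3
  → nearest: 5 (3)
R at (0, -6):
  3: max(|5|, |9|) = 9
  4: max(|6|, |5|) = 6
  5: max(|2|, |1|) = 2
  → nearest: 5 (2)
S at (6, 3):
  3: max(|-1|, |0|) = 1
  4: max(|0|, |-4|) = 4
  5: max(|-4|, |-8|) = 8
  → nearest: 3 (1)
T at (1, -4):
  3: max(|4|, |7|) = 7
  4: max(|5|, |3|) = 5
  5: max(|1|, |-1|) = 1
  → nearest: 5 (1)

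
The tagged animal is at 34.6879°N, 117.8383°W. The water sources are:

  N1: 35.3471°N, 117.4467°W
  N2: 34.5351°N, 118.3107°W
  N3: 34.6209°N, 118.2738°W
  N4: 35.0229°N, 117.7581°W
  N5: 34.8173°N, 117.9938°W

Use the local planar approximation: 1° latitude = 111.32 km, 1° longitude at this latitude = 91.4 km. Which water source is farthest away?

N1

Distances from 34.6879°N, 117.8383°W:
N1: √((0.6592·111.32)² + (0.3916·91.4)²) = √(5384.939058 + 1281.084444) = 81.6457 km
N2: √((-0.1528·111.32)² + (-0.4724·91.4)²) = √(289.329758 + 1864.284417) = 46.4070 km
N3: √((-0.0670·111.32)² + (-0.4355·91.4)²) = √(55.628327 + 1584.414142) = 40.4974 km
N4: √((0.3350·111.32)² + (0.0802·91.4)²) = √(1390.708181 + 53.733005) = 38.0058 km
N5: √((0.1294·111.32)² + (-0.1555·91.4)²) = √(207.498494 + 202.000841) = 20.2361 km
Maximum: N1 at 81.6457 km.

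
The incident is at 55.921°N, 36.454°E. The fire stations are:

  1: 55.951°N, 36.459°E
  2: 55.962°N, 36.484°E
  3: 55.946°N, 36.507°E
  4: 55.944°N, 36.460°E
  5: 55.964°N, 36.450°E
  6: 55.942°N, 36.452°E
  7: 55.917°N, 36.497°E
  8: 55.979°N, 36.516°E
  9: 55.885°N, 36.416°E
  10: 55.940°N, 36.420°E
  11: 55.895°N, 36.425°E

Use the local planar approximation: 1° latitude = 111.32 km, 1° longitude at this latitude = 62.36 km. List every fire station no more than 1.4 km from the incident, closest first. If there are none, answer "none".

none

Distances from 55.921°N, 36.454°E:
1: √((0.030·111.32)² + (0.005·62.36)²) = √(11.15293 + 0.09722) = 3.354 km
2: √((0.041·111.32)² + (0.030·62.36)²) = √(20.83119 + 3.49989) = 4.933 km
3: √((0.025·111.32)² + (0.053·62.36)²) = √(7.74509 + 10.92355) = 4.321 km
4: √((0.023·111.32)² + (0.006·62.36)²) = √(6.55544 + 0.14000) = 2.588 km
5: √((0.043·111.32)² + (-0.004·62.36)²) = √(22.91307 + 0.06222) = 4.793 km
6: √((0.021·111.32)² + (-0.002·62.36)²) = √(5.46493 + 0.01556) = 2.341 km
7: √((-0.004·111.32)² + (0.043·62.36)²) = √(0.19827 + 7.19033) = 2.718 km
8: √((0.058·111.32)² + (0.062·62.36)²) = √(41.68717 + 14.94843) = 7.526 km
9: √((-0.036·111.32)² + (-0.038·62.36)²) = √(16.06022 + 5.61538) = 4.656 km
10: √((0.019·111.32)² + (-0.034·62.36)²) = √(4.47356 + 4.49542) = 2.995 km
11: √((-0.026·111.32)² + (-0.029·62.36)²) = √(8.37709 + 3.27046) = 3.413 km
Threshold 1.4 km: none within range.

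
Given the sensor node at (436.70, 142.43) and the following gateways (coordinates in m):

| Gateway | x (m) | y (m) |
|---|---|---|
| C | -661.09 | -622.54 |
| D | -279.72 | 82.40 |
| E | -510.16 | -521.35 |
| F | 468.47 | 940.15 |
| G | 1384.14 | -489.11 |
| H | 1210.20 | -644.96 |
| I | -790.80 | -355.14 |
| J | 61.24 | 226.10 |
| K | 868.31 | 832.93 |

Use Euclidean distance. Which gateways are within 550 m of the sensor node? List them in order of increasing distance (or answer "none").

J

Distances from (436.70, 142.43):
C: √((-1097.79)² + (-764.97)²) = √(1205142.8841 + 585179.1009) = 1338.03 m
D: √((-716.42)² + (-60.03)²) = √(513257.6164 + 3603.6009) = 718.93 m
E: √((-946.86)² + (-663.78)²) = √(896543.8596 + 440603.8884) = 1156.35 m
F: √((31.77)² + (797.72)²) = √(1009.3329 + 636357.1984) = 798.35 m
G: √((947.44)² + (-631.54)²) = √(897642.5536 + 398842.7716) = 1138.63 m
H: √((773.50)² + (-787.39)²) = √(598302.2500 + 619983.0121) = 1103.76 m
I: √((-1227.50)² + (-497.57)²) = √(1506756.2500 + 247575.9049) = 1324.51 m
J: √((-375.46)² + (83.67)²) = √(140970.2116 + 7000.6689) = 384.67 m
K: √((431.61)² + (690.50)²) = √(186287.1921 + 476790.2500) = 814.30 m
Threshold 550 m: J (384.67 m) is within range.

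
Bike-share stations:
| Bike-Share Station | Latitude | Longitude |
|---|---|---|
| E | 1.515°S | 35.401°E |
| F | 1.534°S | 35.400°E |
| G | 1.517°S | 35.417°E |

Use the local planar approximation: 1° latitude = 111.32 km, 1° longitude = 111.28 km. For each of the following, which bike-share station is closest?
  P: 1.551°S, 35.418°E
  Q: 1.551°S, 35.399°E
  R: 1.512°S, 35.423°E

P→F; Q→F; R→G

P at 1.551°S, 35.418°E:
  E: 4.432 km
  F: 2.756 km
  G: 3.787 km
  → nearest: F (2.756 km)
Q at 1.551°S, 35.399°E:
  E: 4.014 km
  F: 1.896 km
  G: 4.282 km
  → nearest: F (1.896 km)
R at 1.512°S, 35.423°E:
  E: 2.471 km
  F: 3.542 km
  G: 0.869 km
  → nearest: G (0.869 km)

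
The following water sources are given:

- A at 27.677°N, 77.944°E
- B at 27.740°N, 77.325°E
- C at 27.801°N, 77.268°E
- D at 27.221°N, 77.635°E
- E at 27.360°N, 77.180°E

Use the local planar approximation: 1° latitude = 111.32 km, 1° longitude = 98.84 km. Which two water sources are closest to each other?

Pairwise distances:
B–C: √((0.061·111.32)² + (-0.057·98.84)²) = √(46.11116 + 31.74060) = 8.823 km
B–E: √((-0.380·111.32)² + (-0.145·98.84)²) = √(1789.42536 + 205.40049) = 44.663 km
D–E: √((0.139·111.32)² + (-0.455·98.84)²) = √(239.42858 + 2022.49877) = 47.560 km
C–E: √((-0.441·111.32)² + (-0.088·98.84)²) = √(2410.03625 + 75.65381) = 49.857 km
A–D: √((-0.456·111.32)² + (-0.309·98.84)²) = √(2576.77252 + 932.78689) = 59.242 km
A–B: √((0.063·111.32)² + (-0.619·98.84)²) = √(49.18441 + 3743.23223) = 61.583 km
B–D: √((-0.519·111.32)² + (0.310·98.84)²) = √(3337.95987 + 938.83411) = 65.397 km
A–C: √((0.124·111.32)² + (-0.676·98.84)²) = √(190.54158 + 4464.35647) = 68.227 km
C–D: √((-0.580·111.32)² + (0.367·98.84)²) = √(4168.71670 + 1315.82339) = 74.058 km
A–E: √((-0.317·111.32)² + (-0.764·98.84)²) = √(1245.27400 + 5702.32795) = 83.352 km
Closest pair: B–C at 8.823 km.

B and C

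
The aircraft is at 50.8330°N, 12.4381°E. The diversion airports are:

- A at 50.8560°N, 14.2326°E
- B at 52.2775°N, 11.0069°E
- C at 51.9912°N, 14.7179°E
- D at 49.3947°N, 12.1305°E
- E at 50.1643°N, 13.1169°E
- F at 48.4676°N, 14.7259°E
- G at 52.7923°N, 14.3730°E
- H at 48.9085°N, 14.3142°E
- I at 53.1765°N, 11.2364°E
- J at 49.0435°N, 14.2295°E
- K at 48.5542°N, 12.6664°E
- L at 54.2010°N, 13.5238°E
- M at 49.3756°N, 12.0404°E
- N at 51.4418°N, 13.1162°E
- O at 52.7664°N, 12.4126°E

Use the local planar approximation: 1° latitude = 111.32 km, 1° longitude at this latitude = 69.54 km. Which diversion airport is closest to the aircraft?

Distances from 50.8330°N, 12.4381°E:
A: 124.8158 km
B: 189.1099 km
C: 204.3459 km
D: 161.5341 km
E: 88.1445 km
F: 307.6463 km
G: 256.2736 km
H: 250.8339 km
I: 273.9359 km
J: 234.9514 km
K: 254.1723 km
L: 382.4520 km
M: 164.5781 km
N: 82.5627 km
O: 215.2334 km
Minimum: N at 82.5627 km.

N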